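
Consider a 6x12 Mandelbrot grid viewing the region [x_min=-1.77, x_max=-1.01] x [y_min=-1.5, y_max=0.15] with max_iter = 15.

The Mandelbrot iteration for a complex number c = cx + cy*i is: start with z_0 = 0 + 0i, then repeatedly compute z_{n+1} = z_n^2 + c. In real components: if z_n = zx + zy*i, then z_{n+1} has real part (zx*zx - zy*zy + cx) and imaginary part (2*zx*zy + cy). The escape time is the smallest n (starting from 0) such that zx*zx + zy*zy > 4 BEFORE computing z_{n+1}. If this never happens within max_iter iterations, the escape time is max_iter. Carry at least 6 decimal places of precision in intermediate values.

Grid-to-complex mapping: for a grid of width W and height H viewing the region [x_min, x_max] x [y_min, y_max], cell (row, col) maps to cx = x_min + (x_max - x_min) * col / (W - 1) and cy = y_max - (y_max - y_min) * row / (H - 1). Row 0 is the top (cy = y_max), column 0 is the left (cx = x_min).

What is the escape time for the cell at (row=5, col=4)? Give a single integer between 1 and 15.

z_0 = 0 + 0i, c = -1.1620 + -0.6000i
Iter 1: z = -1.1620 + -0.6000i, |z|^2 = 1.7102
Iter 2: z = -0.1718 + 0.7944i, |z|^2 = 0.6606
Iter 3: z = -1.7636 + -0.8729i, |z|^2 = 3.8721
Iter 4: z = 1.1863 + 2.4788i, |z|^2 = 7.5516
Escaped at iteration 4

Answer: 4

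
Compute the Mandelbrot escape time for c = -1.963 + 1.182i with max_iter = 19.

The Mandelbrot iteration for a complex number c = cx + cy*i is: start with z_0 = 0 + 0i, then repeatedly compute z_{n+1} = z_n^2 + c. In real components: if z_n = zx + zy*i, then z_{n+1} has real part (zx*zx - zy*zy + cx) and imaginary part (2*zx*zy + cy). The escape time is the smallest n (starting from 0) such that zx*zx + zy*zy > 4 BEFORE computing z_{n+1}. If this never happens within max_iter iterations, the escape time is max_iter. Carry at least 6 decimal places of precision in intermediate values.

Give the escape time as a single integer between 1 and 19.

Answer: 1

Derivation:
z_0 = 0 + 0i, c = -1.9630 + 1.1820i
Iter 1: z = -1.9630 + 1.1820i, |z|^2 = 5.2505
Escaped at iteration 1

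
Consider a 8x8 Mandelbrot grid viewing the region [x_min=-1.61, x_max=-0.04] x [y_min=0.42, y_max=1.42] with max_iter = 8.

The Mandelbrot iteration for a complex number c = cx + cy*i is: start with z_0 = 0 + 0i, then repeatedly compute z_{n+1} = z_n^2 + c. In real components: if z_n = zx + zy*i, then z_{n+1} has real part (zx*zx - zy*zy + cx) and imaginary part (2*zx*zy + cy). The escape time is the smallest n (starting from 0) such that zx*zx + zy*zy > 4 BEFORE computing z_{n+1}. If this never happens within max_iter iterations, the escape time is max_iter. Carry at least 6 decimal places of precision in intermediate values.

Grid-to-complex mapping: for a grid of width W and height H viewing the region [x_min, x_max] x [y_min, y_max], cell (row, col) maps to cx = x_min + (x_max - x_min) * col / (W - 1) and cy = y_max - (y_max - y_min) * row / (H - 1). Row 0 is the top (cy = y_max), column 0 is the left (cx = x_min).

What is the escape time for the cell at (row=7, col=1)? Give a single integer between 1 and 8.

z_0 = 0 + 0i, c = -1.3857 + 0.4200i
Iter 1: z = -1.3857 + 0.4200i, |z|^2 = 2.0966
Iter 2: z = 0.3581 + -0.7440i, |z|^2 = 0.6818
Iter 3: z = -1.8110 + -0.1128i, |z|^2 = 3.2925
Iter 4: z = 1.8814 + 0.8287i, |z|^2 = 4.2262
Escaped at iteration 4

Answer: 4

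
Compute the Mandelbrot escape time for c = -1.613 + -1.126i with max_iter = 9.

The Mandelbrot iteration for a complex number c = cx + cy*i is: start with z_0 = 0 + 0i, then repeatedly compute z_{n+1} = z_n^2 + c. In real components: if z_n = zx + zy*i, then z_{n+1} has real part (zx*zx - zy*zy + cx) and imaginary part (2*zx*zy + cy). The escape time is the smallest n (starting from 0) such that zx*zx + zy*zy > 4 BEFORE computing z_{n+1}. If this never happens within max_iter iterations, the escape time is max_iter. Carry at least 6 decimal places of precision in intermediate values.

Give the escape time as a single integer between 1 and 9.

z_0 = 0 + 0i, c = -1.6130 + -1.1260i
Iter 1: z = -1.6130 + -1.1260i, |z|^2 = 3.8696
Iter 2: z = -0.2791 + 2.5065i, |z|^2 = 6.3603
Escaped at iteration 2

Answer: 2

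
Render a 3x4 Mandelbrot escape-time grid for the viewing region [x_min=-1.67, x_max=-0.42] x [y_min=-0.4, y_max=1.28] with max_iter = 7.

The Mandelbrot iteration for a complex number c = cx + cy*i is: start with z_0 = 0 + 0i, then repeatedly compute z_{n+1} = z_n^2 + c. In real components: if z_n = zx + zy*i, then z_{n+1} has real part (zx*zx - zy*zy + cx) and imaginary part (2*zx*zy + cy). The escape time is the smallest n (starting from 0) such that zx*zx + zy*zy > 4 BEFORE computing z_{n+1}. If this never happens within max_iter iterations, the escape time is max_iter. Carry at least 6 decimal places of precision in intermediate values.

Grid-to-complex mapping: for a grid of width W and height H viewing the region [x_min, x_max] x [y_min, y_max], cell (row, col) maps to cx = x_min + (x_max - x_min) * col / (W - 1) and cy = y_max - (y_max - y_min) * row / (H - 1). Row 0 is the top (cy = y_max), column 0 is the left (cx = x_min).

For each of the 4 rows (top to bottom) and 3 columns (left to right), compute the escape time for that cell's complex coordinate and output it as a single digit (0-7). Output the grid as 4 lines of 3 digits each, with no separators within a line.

(row=0, col=0): c = -1.6700 + 1.2800i → escape time 1
(row=0, col=1): c = -1.0450 + 1.2800i → escape time 2
(row=0, col=2): c = -0.4200 + 1.2800i → escape time 3
(row=1, col=0): c = -1.6700 + 0.7200i → escape time 3
(row=1, col=1): c = -1.0450 + 0.7200i → escape time 3
(row=1, col=2): c = -0.4200 + 0.7200i → escape time 7
(row=2, col=0): c = -1.6700 + 0.1600i → escape time 5
(row=2, col=1): c = -1.0450 + 0.1600i → escape time 7
(row=2, col=2): c = -0.4200 + 0.1600i → escape time 7
(row=3, col=0): c = -1.6700 + -0.4000i → escape time 3
(row=3, col=1): c = -1.0450 + -0.4000i → escape time 7
(row=3, col=2): c = -0.4200 + -0.4000i → escape time 7

Answer: 123
337
577
377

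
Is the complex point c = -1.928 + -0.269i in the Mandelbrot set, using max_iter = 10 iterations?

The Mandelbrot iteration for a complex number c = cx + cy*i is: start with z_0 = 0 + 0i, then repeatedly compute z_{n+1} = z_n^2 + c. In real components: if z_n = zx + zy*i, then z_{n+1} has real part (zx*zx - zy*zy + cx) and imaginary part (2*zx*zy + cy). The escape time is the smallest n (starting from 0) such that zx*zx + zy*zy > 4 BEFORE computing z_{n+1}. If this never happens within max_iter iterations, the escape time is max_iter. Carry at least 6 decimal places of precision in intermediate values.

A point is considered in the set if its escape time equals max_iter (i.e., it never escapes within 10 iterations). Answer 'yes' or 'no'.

z_0 = 0 + 0i, c = -1.9280 + -0.2690i
Iter 1: z = -1.9280 + -0.2690i, |z|^2 = 3.7895
Iter 2: z = 1.7168 + 0.7683i, |z|^2 = 3.5377
Iter 3: z = 0.4293 + 2.3689i, |z|^2 = 5.7962
Escaped at iteration 3

Answer: no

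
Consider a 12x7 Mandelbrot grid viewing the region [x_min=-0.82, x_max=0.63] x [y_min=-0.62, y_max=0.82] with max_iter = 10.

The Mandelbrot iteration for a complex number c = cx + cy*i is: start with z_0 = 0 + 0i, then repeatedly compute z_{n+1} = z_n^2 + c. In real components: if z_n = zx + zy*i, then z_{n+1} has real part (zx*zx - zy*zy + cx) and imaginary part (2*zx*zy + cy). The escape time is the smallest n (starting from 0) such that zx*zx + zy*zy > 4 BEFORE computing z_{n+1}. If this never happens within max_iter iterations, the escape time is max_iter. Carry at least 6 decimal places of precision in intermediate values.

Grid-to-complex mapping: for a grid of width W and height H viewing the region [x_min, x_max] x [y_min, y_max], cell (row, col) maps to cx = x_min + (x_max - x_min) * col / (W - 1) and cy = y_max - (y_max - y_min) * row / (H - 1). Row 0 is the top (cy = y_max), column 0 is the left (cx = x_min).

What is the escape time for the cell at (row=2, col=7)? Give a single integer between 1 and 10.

z_0 = 0 + 0i, c = 0.1027 + 0.3400i
Iter 1: z = 0.1027 + 0.3400i, |z|^2 = 0.1262
Iter 2: z = -0.0023 + 0.4099i, |z|^2 = 0.1680
Iter 3: z = -0.0652 + 0.3381i, |z|^2 = 0.1186
Iter 4: z = -0.0073 + 0.2959i, |z|^2 = 0.0876
Iter 5: z = 0.0152 + 0.3357i, |z|^2 = 0.1129
Iter 6: z = -0.0097 + 0.3502i, |z|^2 = 0.1228
Iter 7: z = -0.0198 + 0.3332i, |z|^2 = 0.1114
Iter 8: z = -0.0079 + 0.3268i, |z|^2 = 0.1068
Iter 9: z = -0.0040 + 0.3348i, |z|^2 = 0.1121

Answer: 10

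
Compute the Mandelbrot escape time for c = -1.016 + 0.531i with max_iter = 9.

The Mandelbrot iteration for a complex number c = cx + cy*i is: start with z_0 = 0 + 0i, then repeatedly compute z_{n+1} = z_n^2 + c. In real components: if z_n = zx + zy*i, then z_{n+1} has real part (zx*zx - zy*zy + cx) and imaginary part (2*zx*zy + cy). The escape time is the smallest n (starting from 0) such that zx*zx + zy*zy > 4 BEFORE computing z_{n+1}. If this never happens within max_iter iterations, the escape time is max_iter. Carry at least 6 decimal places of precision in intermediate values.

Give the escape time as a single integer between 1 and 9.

Answer: 5

Derivation:
z_0 = 0 + 0i, c = -1.0160 + 0.5310i
Iter 1: z = -1.0160 + 0.5310i, |z|^2 = 1.3142
Iter 2: z = -0.2657 + -0.5480i, |z|^2 = 0.3709
Iter 3: z = -1.2457 + 0.8222i, |z|^2 = 2.2278
Iter 4: z = -0.1403 + -1.5174i, |z|^2 = 2.3223
Iter 5: z = -3.2990 + 0.9567i, |z|^2 = 11.7984
Escaped at iteration 5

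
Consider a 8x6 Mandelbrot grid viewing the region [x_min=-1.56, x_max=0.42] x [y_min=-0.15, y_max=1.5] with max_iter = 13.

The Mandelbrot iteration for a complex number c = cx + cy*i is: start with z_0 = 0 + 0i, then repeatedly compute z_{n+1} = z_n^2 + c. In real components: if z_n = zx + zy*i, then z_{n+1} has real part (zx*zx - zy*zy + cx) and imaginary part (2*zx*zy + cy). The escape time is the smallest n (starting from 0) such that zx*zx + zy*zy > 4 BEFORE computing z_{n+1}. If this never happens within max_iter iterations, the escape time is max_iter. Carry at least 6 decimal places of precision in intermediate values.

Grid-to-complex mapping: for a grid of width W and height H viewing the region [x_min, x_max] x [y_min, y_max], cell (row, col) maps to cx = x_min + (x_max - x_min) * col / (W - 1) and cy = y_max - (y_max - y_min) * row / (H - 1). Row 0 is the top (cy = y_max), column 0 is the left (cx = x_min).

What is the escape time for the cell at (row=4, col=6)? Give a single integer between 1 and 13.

z_0 = 0 + 0i, c = 0.1371 + 0.1800i
Iter 1: z = 0.1371 + 0.1800i, |z|^2 = 0.0512
Iter 2: z = 0.1236 + 0.2294i, |z|^2 = 0.0679
Iter 3: z = 0.0998 + 0.2367i, |z|^2 = 0.0660
Iter 4: z = 0.0911 + 0.2272i, |z|^2 = 0.0599
Iter 5: z = 0.0938 + 0.2214i, |z|^2 = 0.0578
Iter 6: z = 0.0969 + 0.2215i, |z|^2 = 0.0585
Iter 7: z = 0.0975 + 0.2229i, |z|^2 = 0.0592
Iter 8: z = 0.0969 + 0.2235i, |z|^2 = 0.0593
Iter 9: z = 0.0966 + 0.2233i, |z|^2 = 0.0592
Iter 10: z = 0.0966 + 0.2231i, |z|^2 = 0.0591
Iter 11: z = 0.0967 + 0.2231i, |z|^2 = 0.0591
Iter 12: z = 0.0967 + 0.2231i, |z|^2 = 0.0591

Answer: 13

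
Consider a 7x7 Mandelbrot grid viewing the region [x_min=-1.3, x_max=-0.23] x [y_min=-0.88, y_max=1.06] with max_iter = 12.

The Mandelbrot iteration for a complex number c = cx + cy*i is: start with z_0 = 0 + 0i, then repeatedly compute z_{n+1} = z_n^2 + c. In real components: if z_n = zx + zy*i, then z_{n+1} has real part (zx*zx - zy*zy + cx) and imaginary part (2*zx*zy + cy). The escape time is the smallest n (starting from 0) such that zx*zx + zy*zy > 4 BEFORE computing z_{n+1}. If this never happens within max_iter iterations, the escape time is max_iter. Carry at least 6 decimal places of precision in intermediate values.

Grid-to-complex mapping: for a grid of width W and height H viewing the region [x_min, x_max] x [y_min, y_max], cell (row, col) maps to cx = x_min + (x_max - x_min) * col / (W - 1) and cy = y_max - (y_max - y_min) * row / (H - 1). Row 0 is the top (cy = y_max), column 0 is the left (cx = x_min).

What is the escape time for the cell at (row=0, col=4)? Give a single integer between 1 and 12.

z_0 = 0 + 0i, c = -0.5867 + 1.0600i
Iter 1: z = -0.5867 + 1.0600i, |z|^2 = 1.4678
Iter 2: z = -1.3661 + -0.1837i, |z|^2 = 1.9000
Iter 3: z = 1.2458 + 1.5620i, |z|^2 = 3.9918
Iter 4: z = -1.4745 + 4.9518i, |z|^2 = 26.6944
Escaped at iteration 4

Answer: 4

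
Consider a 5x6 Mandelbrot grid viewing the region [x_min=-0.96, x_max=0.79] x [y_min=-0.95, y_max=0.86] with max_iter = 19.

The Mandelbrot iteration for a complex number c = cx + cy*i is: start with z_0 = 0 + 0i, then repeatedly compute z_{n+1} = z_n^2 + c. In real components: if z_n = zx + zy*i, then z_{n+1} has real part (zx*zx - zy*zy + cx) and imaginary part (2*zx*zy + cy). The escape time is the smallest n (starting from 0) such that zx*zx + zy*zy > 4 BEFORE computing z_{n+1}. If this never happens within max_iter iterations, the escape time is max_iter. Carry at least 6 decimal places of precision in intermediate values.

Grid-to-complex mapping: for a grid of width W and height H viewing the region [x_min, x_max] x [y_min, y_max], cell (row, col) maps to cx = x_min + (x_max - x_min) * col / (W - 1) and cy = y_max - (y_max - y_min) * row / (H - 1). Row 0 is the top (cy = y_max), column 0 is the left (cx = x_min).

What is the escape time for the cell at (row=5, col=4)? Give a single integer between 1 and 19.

z_0 = 0 + 0i, c = 0.7900 + -0.9500i
Iter 1: z = 0.7900 + -0.9500i, |z|^2 = 1.5266
Iter 2: z = 0.5116 + -2.4510i, |z|^2 = 6.2691
Escaped at iteration 2

Answer: 2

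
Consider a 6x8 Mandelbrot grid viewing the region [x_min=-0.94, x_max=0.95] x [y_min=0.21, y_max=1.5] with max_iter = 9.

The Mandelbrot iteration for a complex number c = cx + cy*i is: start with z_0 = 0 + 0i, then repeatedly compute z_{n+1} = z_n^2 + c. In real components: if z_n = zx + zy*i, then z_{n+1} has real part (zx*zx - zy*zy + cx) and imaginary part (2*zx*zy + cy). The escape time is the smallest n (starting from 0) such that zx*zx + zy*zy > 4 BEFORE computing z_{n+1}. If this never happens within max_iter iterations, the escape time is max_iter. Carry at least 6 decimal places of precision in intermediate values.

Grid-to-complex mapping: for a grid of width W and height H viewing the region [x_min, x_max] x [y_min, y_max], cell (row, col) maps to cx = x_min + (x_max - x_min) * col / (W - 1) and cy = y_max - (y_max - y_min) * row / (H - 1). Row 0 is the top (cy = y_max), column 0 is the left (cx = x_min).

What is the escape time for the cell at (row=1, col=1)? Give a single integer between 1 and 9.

Answer: 3

Derivation:
z_0 = 0 + 0i, c = -0.5620 + 1.3157i
Iter 1: z = -0.5620 + 1.3157i, |z|^2 = 2.0469
Iter 2: z = -1.9773 + -0.1631i, |z|^2 = 3.9362
Iter 3: z = 3.3209 + 1.9609i, |z|^2 = 14.8737
Escaped at iteration 3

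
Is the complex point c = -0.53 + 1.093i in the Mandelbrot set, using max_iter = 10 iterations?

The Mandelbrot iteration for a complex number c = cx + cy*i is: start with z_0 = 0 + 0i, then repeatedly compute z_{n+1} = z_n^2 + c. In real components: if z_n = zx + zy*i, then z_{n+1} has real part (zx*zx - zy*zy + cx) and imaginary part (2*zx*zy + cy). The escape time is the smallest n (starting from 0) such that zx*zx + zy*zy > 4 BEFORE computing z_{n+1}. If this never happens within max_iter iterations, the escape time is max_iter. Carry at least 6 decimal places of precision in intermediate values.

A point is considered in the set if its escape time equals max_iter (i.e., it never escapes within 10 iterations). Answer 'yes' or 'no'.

z_0 = 0 + 0i, c = -0.5300 + 1.0930i
Iter 1: z = -0.5300 + 1.0930i, |z|^2 = 1.4755
Iter 2: z = -1.4437 + -0.0656i, |z|^2 = 2.0887
Iter 3: z = 1.5501 + 1.2824i, |z|^2 = 4.0473
Escaped at iteration 3

Answer: no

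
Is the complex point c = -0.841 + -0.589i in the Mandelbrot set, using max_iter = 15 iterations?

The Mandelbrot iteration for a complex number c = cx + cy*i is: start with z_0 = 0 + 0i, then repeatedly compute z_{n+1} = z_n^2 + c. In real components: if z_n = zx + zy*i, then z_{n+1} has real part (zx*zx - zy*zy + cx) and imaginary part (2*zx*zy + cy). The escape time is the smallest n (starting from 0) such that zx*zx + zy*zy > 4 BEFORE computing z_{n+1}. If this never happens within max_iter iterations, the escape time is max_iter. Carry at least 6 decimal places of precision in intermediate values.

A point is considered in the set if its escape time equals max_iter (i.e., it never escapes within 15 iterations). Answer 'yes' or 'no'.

Answer: no

Derivation:
z_0 = 0 + 0i, c = -0.8410 + -0.5890i
Iter 1: z = -0.8410 + -0.5890i, |z|^2 = 1.0542
Iter 2: z = -0.4806 + 0.4017i, |z|^2 = 0.3924
Iter 3: z = -0.7713 + -0.9751i, |z|^2 = 1.5459
Iter 4: z = -1.1969 + 0.9153i, |z|^2 = 2.2705
Iter 5: z = -0.2462 + -2.7802i, |z|^2 = 7.7902
Escaped at iteration 5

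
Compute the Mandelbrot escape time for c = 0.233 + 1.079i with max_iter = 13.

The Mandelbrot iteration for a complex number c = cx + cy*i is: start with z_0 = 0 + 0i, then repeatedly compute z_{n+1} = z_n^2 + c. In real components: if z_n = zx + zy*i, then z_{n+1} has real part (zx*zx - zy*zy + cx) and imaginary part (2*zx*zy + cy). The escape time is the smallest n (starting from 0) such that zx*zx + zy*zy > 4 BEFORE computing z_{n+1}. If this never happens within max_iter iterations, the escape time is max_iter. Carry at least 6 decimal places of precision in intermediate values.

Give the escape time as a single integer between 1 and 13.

Answer: 3

Derivation:
z_0 = 0 + 0i, c = 0.2330 + 1.0790i
Iter 1: z = 0.2330 + 1.0790i, |z|^2 = 1.2185
Iter 2: z = -0.8770 + 1.5818i, |z|^2 = 3.2712
Iter 3: z = -1.5001 + -1.6953i, |z|^2 = 5.1245
Escaped at iteration 3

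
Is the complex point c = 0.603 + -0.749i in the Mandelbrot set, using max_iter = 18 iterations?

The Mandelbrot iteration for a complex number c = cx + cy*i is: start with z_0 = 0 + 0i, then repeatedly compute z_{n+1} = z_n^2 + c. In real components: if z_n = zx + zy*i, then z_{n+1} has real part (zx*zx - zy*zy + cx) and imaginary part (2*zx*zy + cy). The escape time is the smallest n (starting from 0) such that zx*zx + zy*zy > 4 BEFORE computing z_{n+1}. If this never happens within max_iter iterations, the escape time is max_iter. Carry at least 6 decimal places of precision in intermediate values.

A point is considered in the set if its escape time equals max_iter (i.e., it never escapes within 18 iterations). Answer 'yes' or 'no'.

z_0 = 0 + 0i, c = 0.6030 + -0.7490i
Iter 1: z = 0.6030 + -0.7490i, |z|^2 = 0.9246
Iter 2: z = 0.4056 + -1.6523i, |z|^2 = 2.8946
Iter 3: z = -1.9626 + -2.0894i, |z|^2 = 8.2171
Escaped at iteration 3

Answer: no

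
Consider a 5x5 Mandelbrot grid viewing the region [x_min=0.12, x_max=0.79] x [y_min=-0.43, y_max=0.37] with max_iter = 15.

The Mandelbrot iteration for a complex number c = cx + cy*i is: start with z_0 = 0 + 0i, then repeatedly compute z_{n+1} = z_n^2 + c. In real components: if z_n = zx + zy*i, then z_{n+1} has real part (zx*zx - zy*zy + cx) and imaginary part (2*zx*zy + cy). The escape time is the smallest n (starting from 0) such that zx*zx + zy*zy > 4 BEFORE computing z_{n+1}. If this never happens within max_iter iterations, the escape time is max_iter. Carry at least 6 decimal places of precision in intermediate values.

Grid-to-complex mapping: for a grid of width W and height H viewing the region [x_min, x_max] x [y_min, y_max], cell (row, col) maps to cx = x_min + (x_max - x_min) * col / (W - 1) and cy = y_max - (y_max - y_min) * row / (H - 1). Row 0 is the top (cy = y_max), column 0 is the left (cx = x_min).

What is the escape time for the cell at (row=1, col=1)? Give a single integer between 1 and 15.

Answer: 15

Derivation:
z_0 = 0 + 0i, c = 0.2875 + 0.1700i
Iter 1: z = 0.2875 + 0.1700i, |z|^2 = 0.1116
Iter 2: z = 0.3413 + 0.2677i, |z|^2 = 0.1881
Iter 3: z = 0.3323 + 0.3527i, |z|^2 = 0.2348
Iter 4: z = 0.2735 + 0.4044i, |z|^2 = 0.2383
Iter 5: z = 0.1987 + 0.3912i, |z|^2 = 0.1925
Iter 6: z = 0.1740 + 0.3255i, |z|^2 = 0.1362
Iter 7: z = 0.2118 + 0.2833i, |z|^2 = 0.1251
Iter 8: z = 0.2521 + 0.2900i, |z|^2 = 0.1477
Iter 9: z = 0.2670 + 0.3162i, |z|^2 = 0.1713
Iter 10: z = 0.2588 + 0.3389i, |z|^2 = 0.1818
Iter 11: z = 0.2396 + 0.3454i, |z|^2 = 0.1767
Iter 12: z = 0.2256 + 0.3355i, |z|^2 = 0.1635
Iter 13: z = 0.2258 + 0.3214i, |z|^2 = 0.1543
Iter 14: z = 0.2352 + 0.3152i, |z|^2 = 0.1547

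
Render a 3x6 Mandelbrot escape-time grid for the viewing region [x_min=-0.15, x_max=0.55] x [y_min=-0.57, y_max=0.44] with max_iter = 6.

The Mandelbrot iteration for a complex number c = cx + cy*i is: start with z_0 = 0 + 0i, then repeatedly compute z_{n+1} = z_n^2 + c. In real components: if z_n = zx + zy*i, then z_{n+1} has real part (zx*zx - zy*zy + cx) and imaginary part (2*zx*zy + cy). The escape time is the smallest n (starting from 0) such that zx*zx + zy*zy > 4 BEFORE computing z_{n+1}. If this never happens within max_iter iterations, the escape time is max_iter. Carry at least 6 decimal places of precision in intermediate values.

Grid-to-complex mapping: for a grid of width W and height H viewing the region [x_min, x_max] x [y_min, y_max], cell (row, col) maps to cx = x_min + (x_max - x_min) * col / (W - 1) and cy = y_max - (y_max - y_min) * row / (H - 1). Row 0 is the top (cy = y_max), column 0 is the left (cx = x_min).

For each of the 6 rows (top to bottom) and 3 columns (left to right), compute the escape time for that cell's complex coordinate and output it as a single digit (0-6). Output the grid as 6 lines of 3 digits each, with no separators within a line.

Answer: 664
664
664
664
664
664

Derivation:
(row=0, col=0): c = -0.1500 + 0.4400i → escape time 6
(row=0, col=1): c = 0.2000 + 0.4400i → escape time 6
(row=0, col=2): c = 0.5500 + 0.4400i → escape time 4
(row=1, col=0): c = -0.1500 + 0.2380i → escape time 6
(row=1, col=1): c = 0.2000 + 0.2380i → escape time 6
(row=1, col=2): c = 0.5500 + 0.2380i → escape time 4
(row=2, col=0): c = -0.1500 + 0.0360i → escape time 6
(row=2, col=1): c = 0.2000 + 0.0360i → escape time 6
(row=2, col=2): c = 0.5500 + 0.0360i → escape time 4
(row=3, col=0): c = -0.1500 + -0.1660i → escape time 6
(row=3, col=1): c = 0.2000 + -0.1660i → escape time 6
(row=3, col=2): c = 0.5500 + -0.1660i → escape time 4
(row=4, col=0): c = -0.1500 + -0.3680i → escape time 6
(row=4, col=1): c = 0.2000 + -0.3680i → escape time 6
(row=4, col=2): c = 0.5500 + -0.3680i → escape time 4
(row=5, col=0): c = -0.1500 + -0.5700i → escape time 6
(row=5, col=1): c = 0.2000 + -0.5700i → escape time 6
(row=5, col=2): c = 0.5500 + -0.5700i → escape time 4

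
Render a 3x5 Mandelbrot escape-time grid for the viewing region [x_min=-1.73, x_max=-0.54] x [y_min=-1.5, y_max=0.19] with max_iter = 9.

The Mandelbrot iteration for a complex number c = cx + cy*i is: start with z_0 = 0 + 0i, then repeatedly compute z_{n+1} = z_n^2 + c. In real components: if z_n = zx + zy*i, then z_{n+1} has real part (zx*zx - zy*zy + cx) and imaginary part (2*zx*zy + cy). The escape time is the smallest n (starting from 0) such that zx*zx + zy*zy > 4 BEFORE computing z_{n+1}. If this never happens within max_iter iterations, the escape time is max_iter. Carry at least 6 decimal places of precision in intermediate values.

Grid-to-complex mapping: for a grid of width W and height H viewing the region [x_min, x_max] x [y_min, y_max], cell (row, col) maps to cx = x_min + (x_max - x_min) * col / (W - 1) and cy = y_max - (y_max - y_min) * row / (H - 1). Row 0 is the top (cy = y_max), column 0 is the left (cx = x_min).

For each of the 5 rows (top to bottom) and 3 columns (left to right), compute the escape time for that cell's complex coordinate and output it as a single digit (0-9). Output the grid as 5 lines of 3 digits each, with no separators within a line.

Answer: 499
499
339
134
122

Derivation:
(row=0, col=0): c = -1.7300 + 0.1900i → escape time 4
(row=0, col=1): c = -1.1350 + 0.1900i → escape time 9
(row=0, col=2): c = -0.5400 + 0.1900i → escape time 9
(row=1, col=0): c = -1.7300 + -0.2325i → escape time 4
(row=1, col=1): c = -1.1350 + -0.2325i → escape time 9
(row=1, col=2): c = -0.5400 + -0.2325i → escape time 9
(row=2, col=0): c = -1.7300 + -0.6550i → escape time 3
(row=2, col=1): c = -1.1350 + -0.6550i → escape time 3
(row=2, col=2): c = -0.5400 + -0.6550i → escape time 9
(row=3, col=0): c = -1.7300 + -1.0775i → escape time 1
(row=3, col=1): c = -1.1350 + -1.0775i → escape time 3
(row=3, col=2): c = -0.5400 + -1.0775i → escape time 4
(row=4, col=0): c = -1.7300 + -1.5000i → escape time 1
(row=4, col=1): c = -1.1350 + -1.5000i → escape time 2
(row=4, col=2): c = -0.5400 + -1.5000i → escape time 2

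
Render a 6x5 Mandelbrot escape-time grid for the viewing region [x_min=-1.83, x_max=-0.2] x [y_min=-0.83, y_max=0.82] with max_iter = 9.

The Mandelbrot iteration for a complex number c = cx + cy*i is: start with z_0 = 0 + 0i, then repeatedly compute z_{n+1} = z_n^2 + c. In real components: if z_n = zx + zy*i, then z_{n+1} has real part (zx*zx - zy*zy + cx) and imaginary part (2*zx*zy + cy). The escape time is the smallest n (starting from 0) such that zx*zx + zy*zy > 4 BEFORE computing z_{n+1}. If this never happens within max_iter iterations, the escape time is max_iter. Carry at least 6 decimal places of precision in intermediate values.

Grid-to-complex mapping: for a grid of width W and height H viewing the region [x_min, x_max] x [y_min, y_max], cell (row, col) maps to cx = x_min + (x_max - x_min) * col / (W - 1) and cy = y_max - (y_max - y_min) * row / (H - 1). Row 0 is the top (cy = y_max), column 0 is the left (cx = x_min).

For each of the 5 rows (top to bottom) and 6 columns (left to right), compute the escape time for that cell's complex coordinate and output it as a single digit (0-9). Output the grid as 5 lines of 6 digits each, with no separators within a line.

(row=0, col=0): c = -1.8300 + 0.8200i → escape time 1
(row=0, col=1): c = -1.5040 + 0.8200i → escape time 3
(row=0, col=2): c = -1.1780 + 0.8200i → escape time 3
(row=0, col=3): c = -0.8520 + 0.8200i → escape time 4
(row=0, col=4): c = -0.5260 + 0.8200i → escape time 5
(row=0, col=5): c = -0.2000 + 0.8200i → escape time 9
(row=1, col=0): c = -1.8300 + 0.4075i → escape time 3
(row=1, col=1): c = -1.5040 + 0.4075i → escape time 4
(row=1, col=2): c = -1.1780 + 0.4075i → escape time 7
(row=1, col=3): c = -0.8520 + 0.4075i → escape time 7
(row=1, col=4): c = -0.5260 + 0.4075i → escape time 9
(row=1, col=5): c = -0.2000 + 0.4075i → escape time 9
(row=2, col=0): c = -1.8300 + -0.0050i → escape time 9
(row=2, col=1): c = -1.5040 + -0.0050i → escape time 9
(row=2, col=2): c = -1.1780 + -0.0050i → escape time 9
(row=2, col=3): c = -0.8520 + -0.0050i → escape time 9
(row=2, col=4): c = -0.5260 + -0.0050i → escape time 9
(row=2, col=5): c = -0.2000 + -0.0050i → escape time 9
(row=3, col=0): c = -1.8300 + -0.4175i → escape time 3
(row=3, col=1): c = -1.5040 + -0.4175i → escape time 4
(row=3, col=2): c = -1.1780 + -0.4175i → escape time 6
(row=3, col=3): c = -0.8520 + -0.4175i → escape time 7
(row=3, col=4): c = -0.5260 + -0.4175i → escape time 9
(row=3, col=5): c = -0.2000 + -0.4175i → escape time 9
(row=4, col=0): c = -1.8300 + -0.8300i → escape time 1
(row=4, col=1): c = -1.5040 + -0.8300i → escape time 3
(row=4, col=2): c = -1.1780 + -0.8300i → escape time 3
(row=4, col=3): c = -0.8520 + -0.8300i → escape time 4
(row=4, col=4): c = -0.5260 + -0.8300i → escape time 5
(row=4, col=5): c = -0.2000 + -0.8300i → escape time 9

Answer: 133459
347799
999999
346799
133459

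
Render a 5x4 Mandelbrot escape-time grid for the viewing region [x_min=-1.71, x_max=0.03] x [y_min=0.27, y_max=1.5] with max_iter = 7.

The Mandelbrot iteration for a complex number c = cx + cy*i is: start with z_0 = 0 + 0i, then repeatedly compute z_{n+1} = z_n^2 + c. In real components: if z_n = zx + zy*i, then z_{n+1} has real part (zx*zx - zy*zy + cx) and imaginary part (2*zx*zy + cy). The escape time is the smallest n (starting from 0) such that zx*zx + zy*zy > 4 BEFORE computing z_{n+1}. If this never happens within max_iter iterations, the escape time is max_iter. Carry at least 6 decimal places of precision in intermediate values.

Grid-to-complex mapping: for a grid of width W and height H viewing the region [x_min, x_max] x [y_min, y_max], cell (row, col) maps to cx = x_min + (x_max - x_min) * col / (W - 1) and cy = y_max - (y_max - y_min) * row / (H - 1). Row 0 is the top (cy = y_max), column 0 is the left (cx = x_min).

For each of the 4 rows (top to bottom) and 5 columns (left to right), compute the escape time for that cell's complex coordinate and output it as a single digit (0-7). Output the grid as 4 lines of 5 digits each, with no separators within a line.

(row=0, col=0): c = -1.7100 + 1.5000i → escape time 1
(row=0, col=1): c = -1.2750 + 1.5000i → escape time 2
(row=0, col=2): c = -0.8400 + 1.5000i → escape time 2
(row=0, col=3): c = -0.4050 + 1.5000i → escape time 2
(row=0, col=4): c = 0.0300 + 1.5000i → escape time 2
(row=1, col=0): c = -1.7100 + 1.0900i → escape time 1
(row=1, col=1): c = -1.2750 + 1.0900i → escape time 3
(row=1, col=2): c = -0.8400 + 1.0900i → escape time 3
(row=1, col=3): c = -0.4050 + 1.0900i → escape time 4
(row=1, col=4): c = 0.0300 + 1.0900i → escape time 4
(row=2, col=0): c = -1.7100 + 0.6800i → escape time 3
(row=2, col=1): c = -1.2750 + 0.6800i → escape time 3
(row=2, col=2): c = -0.8400 + 0.6800i → escape time 4
(row=2, col=3): c = -0.4050 + 0.6800i → escape time 7
(row=2, col=4): c = 0.0300 + 0.6800i → escape time 7
(row=3, col=0): c = -1.7100 + 0.2700i → escape time 4
(row=3, col=1): c = -1.2750 + 0.2700i → escape time 7
(row=3, col=2): c = -0.8400 + 0.2700i → escape time 7
(row=3, col=3): c = -0.4050 + 0.2700i → escape time 7
(row=3, col=4): c = 0.0300 + 0.2700i → escape time 7

Answer: 12222
13344
33477
47777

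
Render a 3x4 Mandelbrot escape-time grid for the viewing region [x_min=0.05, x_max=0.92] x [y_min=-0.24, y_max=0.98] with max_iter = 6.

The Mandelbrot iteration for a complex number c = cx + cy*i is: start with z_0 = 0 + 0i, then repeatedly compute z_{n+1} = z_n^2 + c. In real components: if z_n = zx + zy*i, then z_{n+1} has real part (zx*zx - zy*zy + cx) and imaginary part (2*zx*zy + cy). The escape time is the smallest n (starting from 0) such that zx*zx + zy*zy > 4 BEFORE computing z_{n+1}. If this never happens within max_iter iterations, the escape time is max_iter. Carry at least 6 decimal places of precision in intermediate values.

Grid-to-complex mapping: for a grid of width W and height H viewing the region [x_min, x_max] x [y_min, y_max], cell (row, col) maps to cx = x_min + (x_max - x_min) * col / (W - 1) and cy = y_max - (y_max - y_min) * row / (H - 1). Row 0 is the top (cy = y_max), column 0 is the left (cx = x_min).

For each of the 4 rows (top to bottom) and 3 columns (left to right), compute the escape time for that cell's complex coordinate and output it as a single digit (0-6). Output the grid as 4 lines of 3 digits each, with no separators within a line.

(row=0, col=0): c = 0.0500 + 0.9800i → escape time 5
(row=0, col=1): c = 0.4850 + 0.9800i → escape time 3
(row=0, col=2): c = 0.9200 + 0.9800i → escape time 2
(row=1, col=0): c = 0.0500 + 0.5733i → escape time 6
(row=1, col=1): c = 0.4850 + 0.5733i → escape time 5
(row=1, col=2): c = 0.9200 + 0.5733i → escape time 2
(row=2, col=0): c = 0.0500 + 0.1667i → escape time 6
(row=2, col=1): c = 0.4850 + 0.1667i → escape time 5
(row=2, col=2): c = 0.9200 + 0.1667i → escape time 3
(row=3, col=0): c = 0.0500 + -0.2400i → escape time 6
(row=3, col=1): c = 0.4850 + -0.2400i → escape time 6
(row=3, col=2): c = 0.9200 + -0.2400i → escape time 3

Answer: 532
652
653
663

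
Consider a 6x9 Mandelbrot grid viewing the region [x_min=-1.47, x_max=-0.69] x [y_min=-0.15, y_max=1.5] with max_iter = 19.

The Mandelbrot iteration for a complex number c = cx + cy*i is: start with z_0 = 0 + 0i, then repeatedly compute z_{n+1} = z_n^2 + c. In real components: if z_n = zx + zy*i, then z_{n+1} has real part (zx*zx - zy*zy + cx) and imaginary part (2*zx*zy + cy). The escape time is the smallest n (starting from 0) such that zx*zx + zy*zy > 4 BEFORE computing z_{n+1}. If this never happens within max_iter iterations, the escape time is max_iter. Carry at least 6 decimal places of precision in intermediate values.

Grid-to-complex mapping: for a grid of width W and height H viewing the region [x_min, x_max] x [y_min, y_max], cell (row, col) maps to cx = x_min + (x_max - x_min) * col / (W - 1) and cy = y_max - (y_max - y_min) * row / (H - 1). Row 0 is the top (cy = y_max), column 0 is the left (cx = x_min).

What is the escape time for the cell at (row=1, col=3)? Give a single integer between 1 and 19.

z_0 = 0 + 0i, c = -1.0020 + 1.2937i
Iter 1: z = -1.0020 + 1.2937i, |z|^2 = 2.6778
Iter 2: z = -1.6718 + -1.2989i, |z|^2 = 4.4821
Escaped at iteration 2

Answer: 2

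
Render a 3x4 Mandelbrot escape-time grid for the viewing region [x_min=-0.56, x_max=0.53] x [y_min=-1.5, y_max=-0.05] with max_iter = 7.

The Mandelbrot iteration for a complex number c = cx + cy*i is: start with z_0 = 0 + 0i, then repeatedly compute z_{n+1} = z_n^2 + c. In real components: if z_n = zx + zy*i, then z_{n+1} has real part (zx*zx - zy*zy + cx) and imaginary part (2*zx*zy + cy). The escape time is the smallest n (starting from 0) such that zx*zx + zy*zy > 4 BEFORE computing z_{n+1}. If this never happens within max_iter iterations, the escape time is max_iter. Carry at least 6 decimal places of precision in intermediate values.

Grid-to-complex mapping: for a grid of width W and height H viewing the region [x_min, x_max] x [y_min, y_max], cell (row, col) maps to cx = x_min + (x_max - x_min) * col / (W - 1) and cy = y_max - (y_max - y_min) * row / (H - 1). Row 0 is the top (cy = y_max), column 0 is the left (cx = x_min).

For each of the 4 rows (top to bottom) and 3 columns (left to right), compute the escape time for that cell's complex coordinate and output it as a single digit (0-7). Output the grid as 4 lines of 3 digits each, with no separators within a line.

Answer: 775
774
472
222

Derivation:
(row=0, col=0): c = -0.5600 + -0.0500i → escape time 7
(row=0, col=1): c = -0.0150 + -0.0500i → escape time 7
(row=0, col=2): c = 0.5300 + -0.0500i → escape time 5
(row=1, col=0): c = -0.5600 + -0.5333i → escape time 7
(row=1, col=1): c = -0.0150 + -0.5333i → escape time 7
(row=1, col=2): c = 0.5300 + -0.5333i → escape time 4
(row=2, col=0): c = -0.5600 + -1.0167i → escape time 4
(row=2, col=1): c = -0.0150 + -1.0167i → escape time 7
(row=2, col=2): c = 0.5300 + -1.0167i → escape time 2
(row=3, col=0): c = -0.5600 + -1.5000i → escape time 2
(row=3, col=1): c = -0.0150 + -1.5000i → escape time 2
(row=3, col=2): c = 0.5300 + -1.5000i → escape time 2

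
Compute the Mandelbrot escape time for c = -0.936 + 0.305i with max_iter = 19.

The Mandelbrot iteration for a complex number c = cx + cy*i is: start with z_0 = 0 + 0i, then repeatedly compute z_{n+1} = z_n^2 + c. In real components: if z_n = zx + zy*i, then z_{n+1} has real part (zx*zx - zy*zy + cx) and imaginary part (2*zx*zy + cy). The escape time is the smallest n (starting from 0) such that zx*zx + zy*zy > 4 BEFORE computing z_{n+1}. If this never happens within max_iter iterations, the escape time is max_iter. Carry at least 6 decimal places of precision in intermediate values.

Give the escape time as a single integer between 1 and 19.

z_0 = 0 + 0i, c = -0.9360 + 0.3050i
Iter 1: z = -0.9360 + 0.3050i, |z|^2 = 0.9691
Iter 2: z = -0.1529 + -0.2660i, |z|^2 = 0.0941
Iter 3: z = -0.9833 + 0.3863i, |z|^2 = 1.1162
Iter 4: z = -0.1183 + -0.4548i, |z|^2 = 0.2209
Iter 5: z = -1.1289 + 0.4126i, |z|^2 = 1.4446
Iter 6: z = 0.1681 + -0.6266i, |z|^2 = 0.4208
Iter 7: z = -1.3003 + 0.0943i, |z|^2 = 1.6997
Iter 8: z = 0.7459 + 0.0597i, |z|^2 = 0.5599
Iter 9: z = -0.3832 + 0.3940i, |z|^2 = 0.3021
Iter 10: z = -0.9444 + 0.0030i, |z|^2 = 0.8919
Iter 11: z = -0.0441 + 0.2993i, |z|^2 = 0.0915
Iter 12: z = -1.0236 + 0.2786i, |z|^2 = 1.1254
Iter 13: z = 0.0342 + -0.2654i, |z|^2 = 0.0716
Iter 14: z = -1.0052 + 0.2869i, |z|^2 = 1.0928
Iter 15: z = -0.0078 + -0.2717i, |z|^2 = 0.0739
Iter 16: z = -1.0098 + 0.3092i, |z|^2 = 1.1153
Iter 17: z = -0.0120 + -0.3195i, |z|^2 = 0.1022
Iter 18: z = -1.0379 + 0.3126i, |z|^2 = 1.1751

Answer: 19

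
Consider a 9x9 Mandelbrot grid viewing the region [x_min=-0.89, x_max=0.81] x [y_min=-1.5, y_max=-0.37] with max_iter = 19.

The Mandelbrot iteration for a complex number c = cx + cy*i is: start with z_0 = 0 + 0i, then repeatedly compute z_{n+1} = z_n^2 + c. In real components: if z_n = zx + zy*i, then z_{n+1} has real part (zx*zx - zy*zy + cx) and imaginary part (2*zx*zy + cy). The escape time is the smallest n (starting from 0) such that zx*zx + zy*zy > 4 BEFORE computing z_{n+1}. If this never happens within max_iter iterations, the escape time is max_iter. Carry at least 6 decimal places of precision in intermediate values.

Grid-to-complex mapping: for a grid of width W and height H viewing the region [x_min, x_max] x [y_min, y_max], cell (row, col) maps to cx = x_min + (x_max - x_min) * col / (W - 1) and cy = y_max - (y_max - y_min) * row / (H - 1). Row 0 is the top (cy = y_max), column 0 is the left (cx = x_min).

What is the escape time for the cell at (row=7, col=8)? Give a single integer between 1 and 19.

Answer: 2

Derivation:
z_0 = 0 + 0i, c = 0.8100 + -1.3587i
Iter 1: z = 0.8100 + -1.3587i, |z|^2 = 2.5023
Iter 2: z = -0.3801 + -3.5599i, |z|^2 = 12.8175
Escaped at iteration 2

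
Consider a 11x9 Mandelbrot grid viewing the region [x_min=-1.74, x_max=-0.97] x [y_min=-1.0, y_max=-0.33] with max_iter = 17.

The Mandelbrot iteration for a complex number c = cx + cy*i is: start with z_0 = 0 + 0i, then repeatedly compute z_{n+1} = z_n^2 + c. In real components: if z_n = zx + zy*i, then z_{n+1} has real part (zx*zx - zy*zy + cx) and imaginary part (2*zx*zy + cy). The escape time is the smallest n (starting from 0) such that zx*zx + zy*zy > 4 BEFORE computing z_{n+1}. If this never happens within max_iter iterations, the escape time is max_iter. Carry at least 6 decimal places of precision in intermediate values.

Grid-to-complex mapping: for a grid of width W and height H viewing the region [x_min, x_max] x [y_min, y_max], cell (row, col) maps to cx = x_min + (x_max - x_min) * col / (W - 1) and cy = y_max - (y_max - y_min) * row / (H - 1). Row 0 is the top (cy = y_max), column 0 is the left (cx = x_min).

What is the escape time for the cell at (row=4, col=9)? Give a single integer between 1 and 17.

z_0 = 0 + 0i, c = -1.0470 + -0.6650i
Iter 1: z = -1.0470 + -0.6650i, |z|^2 = 1.5384
Iter 2: z = -0.3930 + 0.7275i, |z|^2 = 0.6837
Iter 3: z = -1.4218 + -1.2368i, |z|^2 = 3.5513
Iter 4: z = -0.5552 + 2.8521i, |z|^2 = 8.4429
Escaped at iteration 4

Answer: 4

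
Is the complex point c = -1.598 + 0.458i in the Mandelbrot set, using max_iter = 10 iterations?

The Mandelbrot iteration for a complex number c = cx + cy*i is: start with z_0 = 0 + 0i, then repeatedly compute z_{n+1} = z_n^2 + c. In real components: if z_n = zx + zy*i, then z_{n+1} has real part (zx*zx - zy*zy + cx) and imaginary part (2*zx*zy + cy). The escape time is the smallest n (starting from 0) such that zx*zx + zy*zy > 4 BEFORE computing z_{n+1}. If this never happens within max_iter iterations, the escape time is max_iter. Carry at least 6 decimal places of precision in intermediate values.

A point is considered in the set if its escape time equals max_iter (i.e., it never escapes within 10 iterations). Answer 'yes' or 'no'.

z_0 = 0 + 0i, c = -1.5980 + 0.4580i
Iter 1: z = -1.5980 + 0.4580i, |z|^2 = 2.7634
Iter 2: z = 0.7458 + -1.0058i, |z|^2 = 1.5678
Iter 3: z = -2.0533 + -1.0423i, |z|^2 = 5.3024
Escaped at iteration 3

Answer: no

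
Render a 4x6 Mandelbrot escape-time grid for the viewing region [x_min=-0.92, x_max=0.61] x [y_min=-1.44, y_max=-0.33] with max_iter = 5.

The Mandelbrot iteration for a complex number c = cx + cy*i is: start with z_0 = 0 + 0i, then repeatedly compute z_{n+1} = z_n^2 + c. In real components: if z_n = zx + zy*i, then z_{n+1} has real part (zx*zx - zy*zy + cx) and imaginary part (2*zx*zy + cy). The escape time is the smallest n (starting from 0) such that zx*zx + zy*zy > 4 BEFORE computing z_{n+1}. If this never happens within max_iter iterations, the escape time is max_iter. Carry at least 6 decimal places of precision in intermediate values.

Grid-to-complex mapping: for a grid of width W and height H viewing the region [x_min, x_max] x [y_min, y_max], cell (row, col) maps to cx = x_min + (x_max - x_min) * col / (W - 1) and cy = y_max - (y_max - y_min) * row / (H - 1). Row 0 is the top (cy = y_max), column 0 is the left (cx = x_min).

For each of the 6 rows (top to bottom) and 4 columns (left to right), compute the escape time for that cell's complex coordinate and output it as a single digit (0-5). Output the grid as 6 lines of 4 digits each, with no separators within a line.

(row=0, col=0): c = -0.9200 + -0.3300i → escape time 5
(row=0, col=1): c = -0.4100 + -0.3300i → escape time 5
(row=0, col=2): c = 0.1000 + -0.3300i → escape time 5
(row=0, col=3): c = 0.6100 + -0.3300i → escape time 4
(row=1, col=0): c = -0.9200 + -0.5520i → escape time 5
(row=1, col=1): c = -0.4100 + -0.5520i → escape time 5
(row=1, col=2): c = 0.1000 + -0.5520i → escape time 5
(row=1, col=3): c = 0.6100 + -0.5520i → escape time 3
(row=2, col=0): c = -0.9200 + -0.7740i → escape time 4
(row=2, col=1): c = -0.4100 + -0.7740i → escape time 5
(row=2, col=2): c = 0.1000 + -0.7740i → escape time 5
(row=2, col=3): c = 0.6100 + -0.7740i → escape time 3
(row=3, col=0): c = -0.9200 + -0.9960i → escape time 3
(row=3, col=1): c = -0.4100 + -0.9960i → escape time 4
(row=3, col=2): c = 0.1000 + -0.9960i → escape time 4
(row=3, col=3): c = 0.6100 + -0.9960i → escape time 2
(row=4, col=0): c = -0.9200 + -1.2180i → escape time 3
(row=4, col=1): c = -0.4100 + -1.2180i → escape time 3
(row=4, col=2): c = 0.1000 + -1.2180i → escape time 2
(row=4, col=3): c = 0.6100 + -1.2180i → escape time 2
(row=5, col=0): c = -0.9200 + -1.4400i → escape time 2
(row=5, col=1): c = -0.4100 + -1.4400i → escape time 2
(row=5, col=2): c = 0.1000 + -1.4400i → escape time 2
(row=5, col=3): c = 0.6100 + -1.4400i → escape time 2

Answer: 5554
5553
4553
3442
3322
2222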